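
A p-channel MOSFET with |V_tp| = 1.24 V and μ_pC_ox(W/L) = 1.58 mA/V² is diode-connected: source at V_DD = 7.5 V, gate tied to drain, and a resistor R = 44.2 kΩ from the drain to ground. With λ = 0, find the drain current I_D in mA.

With gate tied to drain, V_SG = V_SD ≥ V_SG − |V_tp|, so the device is in saturation.
KCL at the drain: ½ k_p (V_SG − |V_tp|)² = (V_DD − V_SG)/R.
Let x = V_SG − 1.24. Then 34.9 x² + x − 6.26 = 0, giving x = 0.409 V (positive root), so V_SG = 1.65 V.
I_D = (V_DD − V_SG)/R = (7.5 − 1.65) / 44.2 = 0.132 mA.

I_D = 0.132 mA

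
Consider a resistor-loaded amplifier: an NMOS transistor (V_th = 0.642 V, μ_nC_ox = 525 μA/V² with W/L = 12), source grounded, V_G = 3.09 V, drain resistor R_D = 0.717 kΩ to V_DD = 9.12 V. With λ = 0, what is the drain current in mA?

V_GS = V_G = 3.09 V, so V_ov = 3.09 − 0.642 = 2.45 V.
k_n = μ_nC_ox · (W/L) = 6.3 mA/V².
Assume saturation: I_D = ½ k_n V_ov² = 0.5 × 6.3 × 2.45² = 18.9 mA, giving V_DS = V_DD − I_D R_D = 9.12 − 18.9 × 0.717 = -4.41 V.
But -4.41 V < V_ov = 2.45 V, so the device is actually in triode.
In triode I_D = k_n[V_ov V_DS − ½ V_DS²] and I_D = (V_DD − V_DS)/R_D. Equating: 2.26 V_DS² − 12.06 V_DS + 9.12 = 0, giving V_DS = 0.912 V (the root below V_ov).
I_D = (9.12 − 0.912) / 0.717 = 11.4 mA.

I_D = 11.4 mA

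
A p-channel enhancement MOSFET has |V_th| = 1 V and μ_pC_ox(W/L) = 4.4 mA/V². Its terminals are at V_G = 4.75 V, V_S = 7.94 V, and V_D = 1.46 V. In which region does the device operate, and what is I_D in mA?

V_SG = V_S − V_G = 7.94 − 4.75 = 3.19 V; V_SD = V_S − V_D = 7.94 − 1.46 = 6.48 V.
V_ov = V_SG − |V_th| = 3.19 − 1 = 2.19 V.
Since V_SD = 6.48 V ≥ V_ov = 2.19 V, the device is in saturation.
I_D = ½ k_p V_ov² = 0.5 × 4.4 × 2.19² = 10.6 mA.

Saturation; I_D = 10.6 mA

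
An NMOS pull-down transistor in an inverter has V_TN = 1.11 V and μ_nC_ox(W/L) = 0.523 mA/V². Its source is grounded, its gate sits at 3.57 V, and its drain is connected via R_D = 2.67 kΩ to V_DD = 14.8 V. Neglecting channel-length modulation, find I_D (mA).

V_GS = V_G = 3.57 V, so V_ov = 3.57 − 1.11 = 2.46 V.
Assume saturation: I_D = ½ k_n V_ov² = 0.5 × 0.523 × 2.46² = 1.58 mA, giving V_DS = V_DD − I_D R_D = 14.8 − 1.58 × 2.67 = 10.6 V.
V_DS = 10.6 V ≥ V_ov = 2.46 V, confirming saturation.

I_D = 1.58 mA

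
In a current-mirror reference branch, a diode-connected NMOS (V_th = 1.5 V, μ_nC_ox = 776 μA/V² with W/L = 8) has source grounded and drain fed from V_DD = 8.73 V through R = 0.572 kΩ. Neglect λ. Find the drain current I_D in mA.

With gate tied to drain, V_GS = V_DS ≥ V_GS − V_th, so the device is in saturation.
k_n = μ_nC_ox · (W/L) = 6.208 mA/V².
KCL at the drain: ½ k_n (V_GS − V_th)² = (V_DD − V_GS)/R.
Let x = V_GS − 1.5. Then 1.78 x² + x − 7.23 = 0, giving x = 1.76 V (positive root), so V_GS = 3.26 V.
I_D = (V_DD − V_GS)/R = (8.73 − 3.26) / 0.572 = 9.57 mA.

I_D = 9.57 mA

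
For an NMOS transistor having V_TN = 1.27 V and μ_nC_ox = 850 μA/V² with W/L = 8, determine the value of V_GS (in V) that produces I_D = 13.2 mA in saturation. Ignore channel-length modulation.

k_n = μ_nC_ox · (W/L) = 6.8 mA/V².
In saturation I_D = ½ k_n (V_GS − V_TN)², so V_GS − V_TN = √(2 I_D / k_n) = √(2 × 13.2 / 6.8) = 1.97 V.
V_GS = 1.27 + 1.97 = 3.24 V.

V_GS = 3.24 V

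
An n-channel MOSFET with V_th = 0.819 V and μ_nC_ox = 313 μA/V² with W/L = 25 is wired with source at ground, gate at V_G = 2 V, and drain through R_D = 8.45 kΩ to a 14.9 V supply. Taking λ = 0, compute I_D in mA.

V_GS = V_G = 2 V, so V_ov = 2 − 0.819 = 1.18 V.
k_n = μ_nC_ox · (W/L) = 7.825 mA/V².
Assume saturation: I_D = ½ k_n V_ov² = 0.5 × 7.825 × 1.18² = 5.46 mA, giving V_DS = V_DD − I_D R_D = 14.9 − 5.46 × 8.45 = -31.2 V.
But -31.2 V < V_ov = 1.18 V, so the device is actually in triode.
In triode I_D = k_n[V_ov V_DS − ½ V_DS²] and I_D = (V_DD − V_DS)/R_D. Equating: 33.1 V_DS² − 79.09 V_DS + 14.9 = 0, giving V_DS = 0.206 V (the root below V_ov).
I_D = (14.9 − 0.206) / 8.45 = 1.74 mA.

I_D = 1.74 mA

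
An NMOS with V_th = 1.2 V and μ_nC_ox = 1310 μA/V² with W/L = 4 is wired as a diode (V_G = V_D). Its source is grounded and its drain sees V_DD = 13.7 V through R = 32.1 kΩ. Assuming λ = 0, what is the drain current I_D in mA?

With gate tied to drain, V_GS = V_DS ≥ V_GS − V_th, so the device is in saturation.
k_n = μ_nC_ox · (W/L) = 5.24 mA/V².
KCL at the drain: ½ k_n (V_GS − V_th)² = (V_DD − V_GS)/R.
Let x = V_GS − 1.2. Then 84.1 x² + x − 12.5 = 0, giving x = 0.38 V (positive root), so V_GS = 1.58 V.
I_D = (V_DD − V_GS)/R = (13.7 − 1.58) / 32.1 = 0.378 mA.

I_D = 0.378 mA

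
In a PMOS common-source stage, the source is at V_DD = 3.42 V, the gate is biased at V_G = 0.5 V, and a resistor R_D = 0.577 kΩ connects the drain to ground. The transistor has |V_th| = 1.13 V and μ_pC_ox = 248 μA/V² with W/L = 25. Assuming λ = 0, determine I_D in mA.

V_SG = V_DD − V_G = 3.42 − 0.5 = 2.92 V, so V_ov = 2.92 − 1.13 = 1.79 V.
k_p = μ_pC_ox · (W/L) = 6.2 mA/V².
Assume saturation: I_D = ½ k_p V_ov² = 0.5 × 6.2 × 1.79² = 9.93 mA, giving V_SD = V_DD − I_D R_D = 3.42 − 9.93 × 0.577 = -2.31 V.
But -2.31 V < V_ov = 1.79 V, so the device is actually in triode.
In triode I_D = k_p[V_ov V_SD − ½ V_SD²] and I_D = (V_DD − V_SD)/R_D. Equating: 1.79 V_SD² − 7.404 V_SD + 3.42 = 0, giving V_SD = 0.53 V (the root below V_ov).
I_D = (3.42 − 0.53) / 0.577 = 5.01 mA.

I_D = 5.01 mA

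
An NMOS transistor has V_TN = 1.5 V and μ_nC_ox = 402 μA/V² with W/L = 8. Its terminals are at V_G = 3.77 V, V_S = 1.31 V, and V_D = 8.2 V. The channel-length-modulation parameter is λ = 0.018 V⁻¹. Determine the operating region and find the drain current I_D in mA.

Saturation; I_D = 1.67 mA

V_GS = V_G − V_S = 3.77 − 1.31 = 2.46 V; V_DS = V_D − V_S = 8.2 − 1.31 = 6.89 V.
k_n = μ_nC_ox · (W/L) = 3.216 mA/V².
V_ov = V_GS − V_TN = 2.46 − 1.5 = 0.96 V.
Since V_DS = 6.89 V ≥ V_ov = 0.96 V, the device is in saturation.
I_D = ½ k_n V_ov² (1 + λ V_DS) = 0.5 × 3.216 × 0.96² × (1 + 0.018 × 6.89) = 1.67 mA.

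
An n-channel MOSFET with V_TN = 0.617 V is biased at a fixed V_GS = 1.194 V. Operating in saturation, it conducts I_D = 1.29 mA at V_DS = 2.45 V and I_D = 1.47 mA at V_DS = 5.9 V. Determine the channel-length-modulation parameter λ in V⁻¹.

With V_GS fixed, I_D ∝ (1 + λ V_DS) in saturation, so I_D2/I_D1 = (1 + λ V_DS2)/(1 + λ V_DS1).
1.47/1.29 = 1.14 = (1 + 5.9 λ)/(1 + 2.45 λ).
Solving: λ (I_D1 V_DS2 − I_D2 V_DS1) = I_D2 − I_D1, so λ = (1.47 − 1.29) / (1.29 × 5.9 − 1.47 × 2.45) = 0.18 / 4.01 = 0.0449 V⁻¹.

λ = 0.0449 V⁻¹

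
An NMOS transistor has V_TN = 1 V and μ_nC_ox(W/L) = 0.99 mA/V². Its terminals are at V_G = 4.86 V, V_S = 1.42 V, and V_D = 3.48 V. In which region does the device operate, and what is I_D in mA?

V_GS = V_G − V_S = 4.86 − 1.42 = 3.44 V; V_DS = V_D − V_S = 3.48 − 1.42 = 2.06 V.
V_ov = V_GS − V_TN = 3.44 − 1 = 2.44 V.
Since V_DS = 2.06 V < V_ov = 2.44 V, the device is in the triode region.
I_D = k_n [V_ov · V_DS − ½ V_DS²] = 0.99 × [2.44 × 2.06 − 0.5 × 2.06²] = 2.88 mA.

Triode; I_D = 2.88 mA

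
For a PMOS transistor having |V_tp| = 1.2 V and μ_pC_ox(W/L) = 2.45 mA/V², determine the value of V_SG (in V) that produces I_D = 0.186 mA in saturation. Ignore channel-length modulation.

V_SG = 1.59 V

In saturation I_D = ½ k_p (V_SG − |V_tp|)², so V_SG − |V_tp| = √(2 I_D / k_p) = √(2 × 0.186 / 2.45) = 0.39 V.
V_SG = 1.2 + 0.39 = 1.59 V.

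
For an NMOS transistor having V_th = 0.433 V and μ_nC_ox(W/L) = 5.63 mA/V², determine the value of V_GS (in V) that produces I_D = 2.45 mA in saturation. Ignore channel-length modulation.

V_GS = 1.37 V

In saturation I_D = ½ k_n (V_GS − V_th)², so V_GS − V_th = √(2 I_D / k_n) = √(2 × 2.45 / 5.63) = 0.933 V.
V_GS = 0.433 + 0.933 = 1.37 V.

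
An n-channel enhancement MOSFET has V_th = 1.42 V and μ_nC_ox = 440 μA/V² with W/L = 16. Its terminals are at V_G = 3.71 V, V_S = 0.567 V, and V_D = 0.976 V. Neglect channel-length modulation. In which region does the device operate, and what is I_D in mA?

V_GS = V_G − V_S = 3.71 − 0.567 = 3.14 V; V_DS = V_D − V_S = 0.976 − 0.567 = 0.409 V.
k_n = μ_nC_ox · (W/L) = 7.04 mA/V².
V_ov = V_GS − V_th = 3.14 − 1.42 = 1.72 V.
Since V_DS = 0.409 V < V_ov = 1.72 V, the device is in the triode region.
I_D = k_n [V_ov · V_DS − ½ V_DS²] = 7.04 × [1.72 × 0.409 − 0.5 × 0.409²] = 4.37 mA.

Triode; I_D = 4.37 mA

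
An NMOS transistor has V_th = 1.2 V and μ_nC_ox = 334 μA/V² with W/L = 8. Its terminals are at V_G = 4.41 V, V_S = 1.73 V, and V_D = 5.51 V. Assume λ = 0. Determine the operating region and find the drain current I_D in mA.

V_GS = V_G − V_S = 4.41 − 1.73 = 2.68 V; V_DS = V_D − V_S = 5.51 − 1.73 = 3.78 V.
k_n = μ_nC_ox · (W/L) = 2.672 mA/V².
V_ov = V_GS − V_th = 2.68 − 1.2 = 1.48 V.
Since V_DS = 3.78 V ≥ V_ov = 1.48 V, the device is in saturation.
I_D = ½ k_n V_ov² = 0.5 × 2.672 × 1.48² = 2.93 mA.

Saturation; I_D = 2.93 mA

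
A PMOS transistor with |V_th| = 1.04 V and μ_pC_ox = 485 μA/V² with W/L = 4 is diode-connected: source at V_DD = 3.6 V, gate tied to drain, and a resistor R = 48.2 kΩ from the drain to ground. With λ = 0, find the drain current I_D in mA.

With gate tied to drain, V_SG = V_SD ≥ V_SG − |V_th|, so the device is in saturation.
k_p = μ_pC_ox · (W/L) = 1.94 mA/V².
KCL at the drain: ½ k_p (V_SG − |V_th|)² = (V_DD − V_SG)/R.
Let x = V_SG − 1.04. Then 46.8 x² + x − 2.56 = 0, giving x = 0.224 V (positive root), so V_SG = 1.26 V.
I_D = (V_DD − V_SG)/R = (3.6 − 1.26) / 48.2 = 0.0485 mA.

I_D = 0.0485 mA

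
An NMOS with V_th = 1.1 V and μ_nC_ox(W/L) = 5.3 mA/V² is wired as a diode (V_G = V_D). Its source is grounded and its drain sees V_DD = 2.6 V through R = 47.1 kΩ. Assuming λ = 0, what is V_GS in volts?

V_GS = 1.21 V

With gate tied to drain, V_GS = V_DS ≥ V_GS − V_th, so the device is in saturation.
KCL at the drain: ½ k_n (V_GS − V_th)² = (V_DD − V_GS)/R.
Let x = V_GS − 1.1. Then 125 x² + x − 1.5 = 0, giving x = 0.106 V (positive root), so V_GS = 1.21 V.
I_D = (V_DD − V_GS)/R = (2.6 − 1.21) / 47.1 = 0.0296 mA.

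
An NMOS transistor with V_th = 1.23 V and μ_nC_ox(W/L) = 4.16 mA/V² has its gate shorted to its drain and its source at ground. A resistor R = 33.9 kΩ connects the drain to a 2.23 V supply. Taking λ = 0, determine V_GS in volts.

V_GS = 1.34 V

With gate tied to drain, V_GS = V_DS ≥ V_GS − V_th, so the device is in saturation.
KCL at the drain: ½ k_n (V_GS − V_th)² = (V_DD − V_GS)/R.
Let x = V_GS − 1.23. Then 70.5 x² + x − 1 = 0, giving x = 0.112 V (positive root), so V_GS = 1.34 V.
I_D = (V_DD − V_GS)/R = (2.23 − 1.34) / 33.9 = 0.0262 mA.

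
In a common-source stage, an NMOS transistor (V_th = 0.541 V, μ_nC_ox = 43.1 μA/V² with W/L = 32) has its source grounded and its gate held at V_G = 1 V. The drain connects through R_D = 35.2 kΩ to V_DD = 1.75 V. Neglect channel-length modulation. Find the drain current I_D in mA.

V_GS = V_G = 1 V, so V_ov = 1 − 0.541 = 0.459 V.
k_n = μ_nC_ox · (W/L) = 1.379 mA/V².
Assume saturation: I_D = ½ k_n V_ov² = 0.5 × 1.379 × 0.459² = 0.145 mA, giving V_DS = V_DD − I_D R_D = 1.75 − 0.145 × 35.2 = -3.36 V.
But -3.36 V < V_ov = 0.459 V, so the device is actually in triode.
In triode I_D = k_n[V_ov V_DS − ½ V_DS²] and I_D = (V_DD − V_DS)/R_D. Equating: 24.3 V_DS² − 23.28 V_DS + 1.75 = 0, giving V_DS = 0.0822 V (the root below V_ov).
I_D = (1.75 − 0.0822) / 35.2 = 0.0474 mA.

I_D = 0.0474 mA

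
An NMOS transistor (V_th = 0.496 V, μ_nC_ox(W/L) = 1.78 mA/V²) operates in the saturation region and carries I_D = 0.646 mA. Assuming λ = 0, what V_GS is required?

V_GS = 1.35 V

In saturation I_D = ½ k_n (V_GS − V_th)², so V_GS − V_th = √(2 I_D / k_n) = √(2 × 0.646 / 1.78) = 0.852 V.
V_GS = 0.496 + 0.852 = 1.35 V.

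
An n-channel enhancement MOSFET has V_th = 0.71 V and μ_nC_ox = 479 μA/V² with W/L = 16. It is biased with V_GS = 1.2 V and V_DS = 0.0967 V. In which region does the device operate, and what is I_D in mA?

k_n = μ_nC_ox · (W/L) = 7.664 mA/V².
V_ov = V_GS − V_th = 1.2 − 0.71 = 0.49 V.
Since V_DS = 0.0967 V < V_ov = 0.49 V, the device is in the triode region.
I_D = k_n [V_ov · V_DS − ½ V_DS²] = 7.664 × [0.49 × 0.0967 − 0.5 × 0.0967²] = 0.327 mA.

Triode; I_D = 0.327 mA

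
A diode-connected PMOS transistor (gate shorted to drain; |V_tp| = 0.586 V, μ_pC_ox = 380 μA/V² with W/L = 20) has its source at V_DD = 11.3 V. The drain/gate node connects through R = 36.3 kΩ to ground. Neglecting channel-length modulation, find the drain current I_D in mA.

I_D = 0.288 mA

With gate tied to drain, V_SG = V_SD ≥ V_SG − |V_tp|, so the device is in saturation.
k_p = μ_pC_ox · (W/L) = 7.6 mA/V².
KCL at the drain: ½ k_p (V_SG − |V_tp|)² = (V_DD − V_SG)/R.
Let x = V_SG − 0.586. Then 138 x² + x − 10.71 = 0, giving x = 0.275 V (positive root), so V_SG = 0.861 V.
I_D = (V_DD − V_SG)/R = (11.3 − 0.861) / 36.3 = 0.288 mA.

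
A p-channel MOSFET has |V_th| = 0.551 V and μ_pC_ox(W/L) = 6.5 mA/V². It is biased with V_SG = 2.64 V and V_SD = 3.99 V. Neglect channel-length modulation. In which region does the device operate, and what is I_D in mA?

V_ov = V_SG − |V_th| = 2.64 − 0.551 = 2.09 V.
Since V_SD = 3.99 V ≥ V_ov = 2.09 V, the device is in saturation.
I_D = ½ k_p V_ov² = 0.5 × 6.5 × 2.09² = 14.2 mA.

Saturation; I_D = 14.2 mA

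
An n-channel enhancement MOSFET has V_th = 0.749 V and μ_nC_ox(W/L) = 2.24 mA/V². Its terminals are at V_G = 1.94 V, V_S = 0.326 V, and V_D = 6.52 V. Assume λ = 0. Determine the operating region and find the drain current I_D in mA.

Saturation; I_D = 0.838 mA

V_GS = V_G − V_S = 1.94 − 0.326 = 1.61 V; V_DS = V_D − V_S = 6.52 − 0.326 = 6.19 V.
V_ov = V_GS − V_th = 1.61 − 0.749 = 0.865 V.
Since V_DS = 6.19 V ≥ V_ov = 0.865 V, the device is in saturation.
I_D = ½ k_n V_ov² = 0.5 × 2.24 × 0.865² = 0.838 mA.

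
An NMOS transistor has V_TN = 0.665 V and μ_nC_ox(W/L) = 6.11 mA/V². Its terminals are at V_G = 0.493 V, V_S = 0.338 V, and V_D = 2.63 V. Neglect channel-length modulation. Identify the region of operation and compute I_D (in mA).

V_GS = V_G − V_S = 0.493 − 0.338 = 0.155 V; V_DS = V_D − V_S = 2.63 − 0.338 = 2.29 V.
V_GS = 0.155 V < V_TN = 0.665 V, so the transistor is in cutoff.

Cutoff; I_D = 0 mA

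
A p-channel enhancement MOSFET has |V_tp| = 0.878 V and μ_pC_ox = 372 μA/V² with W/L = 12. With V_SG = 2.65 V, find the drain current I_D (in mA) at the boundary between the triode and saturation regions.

I_D = 7.01 mA

At the boundary V_SD = V_ov = V_SG − |V_tp| = 2.65 − 0.878 = 1.77 V.
k_p = μ_pC_ox · (W/L) = 4.464 mA/V².
I_D = ½ k_p V_ov² = 0.5 × 4.464 × 1.77² = 7.01 mA.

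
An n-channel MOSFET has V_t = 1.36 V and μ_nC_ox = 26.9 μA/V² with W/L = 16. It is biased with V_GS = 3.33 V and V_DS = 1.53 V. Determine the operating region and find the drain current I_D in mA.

k_n = μ_nC_ox · (W/L) = 0.4304 mA/V².
V_ov = V_GS − V_t = 3.33 − 1.36 = 1.97 V.
Since V_DS = 1.53 V < V_ov = 1.97 V, the device is in the triode region.
I_D = k_n [V_ov · V_DS − ½ V_DS²] = 0.4304 × [1.97 × 1.53 − 0.5 × 1.53²] = 0.794 mA.

Triode; I_D = 0.794 mA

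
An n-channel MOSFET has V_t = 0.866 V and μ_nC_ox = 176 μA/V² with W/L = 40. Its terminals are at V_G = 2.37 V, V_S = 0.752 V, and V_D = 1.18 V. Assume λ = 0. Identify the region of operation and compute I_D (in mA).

V_GS = V_G − V_S = 2.37 − 0.752 = 1.62 V; V_DS = V_D − V_S = 1.18 − 0.752 = 0.428 V.
k_n = μ_nC_ox · (W/L) = 7.04 mA/V².
V_ov = V_GS − V_t = 1.62 − 0.866 = 0.752 V.
Since V_DS = 0.428 V < V_ov = 0.752 V, the device is in the triode region.
I_D = k_n [V_ov · V_DS − ½ V_DS²] = 7.04 × [0.752 × 0.428 − 0.5 × 0.428²] = 1.62 mA.

Triode; I_D = 1.62 mA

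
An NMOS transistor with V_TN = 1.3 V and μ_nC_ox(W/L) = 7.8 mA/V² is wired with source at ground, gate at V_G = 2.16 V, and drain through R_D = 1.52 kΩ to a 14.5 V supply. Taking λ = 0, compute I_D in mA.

V_GS = V_G = 2.16 V, so V_ov = 2.16 − 1.3 = 0.86 V.
Assume saturation: I_D = ½ k_n V_ov² = 0.5 × 7.8 × 0.86² = 2.88 mA, giving V_DS = V_DD − I_D R_D = 14.5 − 2.88 × 1.52 = 10.1 V.
V_DS = 10.1 V ≥ V_ov = 0.86 V, confirming saturation.

I_D = 2.88 mA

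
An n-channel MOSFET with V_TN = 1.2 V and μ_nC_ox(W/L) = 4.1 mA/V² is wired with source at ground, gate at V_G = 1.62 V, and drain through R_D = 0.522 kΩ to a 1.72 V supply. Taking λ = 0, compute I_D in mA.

V_GS = V_G = 1.62 V, so V_ov = 1.62 − 1.2 = 0.42 V.
Assume saturation: I_D = ½ k_n V_ov² = 0.5 × 4.1 × 0.42² = 0.362 mA, giving V_DS = V_DD − I_D R_D = 1.72 − 0.362 × 0.522 = 1.53 V.
V_DS = 1.53 V ≥ V_ov = 0.42 V, confirming saturation.

I_D = 0.362 mA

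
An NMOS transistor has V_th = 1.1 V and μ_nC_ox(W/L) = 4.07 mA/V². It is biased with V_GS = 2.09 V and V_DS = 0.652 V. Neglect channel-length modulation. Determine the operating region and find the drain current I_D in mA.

Triode; I_D = 1.76 mA

V_ov = V_GS − V_th = 2.09 − 1.1 = 0.99 V.
Since V_DS = 0.652 V < V_ov = 0.99 V, the device is in the triode region.
I_D = k_n [V_ov · V_DS − ½ V_DS²] = 4.07 × [0.99 × 0.652 − 0.5 × 0.652²] = 1.76 mA.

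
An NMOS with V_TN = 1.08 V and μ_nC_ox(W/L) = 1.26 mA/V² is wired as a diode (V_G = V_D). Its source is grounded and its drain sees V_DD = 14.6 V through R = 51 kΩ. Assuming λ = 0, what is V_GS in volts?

With gate tied to drain, V_GS = V_DS ≥ V_GS − V_TN, so the device is in saturation.
KCL at the drain: ½ k_n (V_GS − V_TN)² = (V_DD − V_GS)/R.
Let x = V_GS − 1.08. Then 32.1 x² + x − 13.52 = 0, giving x = 0.633 V (positive root), so V_GS = 1.71 V.
I_D = (V_DD − V_GS)/R = (14.6 − 1.71) / 51 = 0.253 mA.

V_GS = 1.71 V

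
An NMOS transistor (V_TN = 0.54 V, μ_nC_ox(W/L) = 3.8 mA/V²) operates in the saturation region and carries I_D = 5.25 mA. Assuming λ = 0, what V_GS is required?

In saturation I_D = ½ k_n (V_GS − V_TN)², so V_GS − V_TN = √(2 I_D / k_n) = √(2 × 5.25 / 3.8) = 1.66 V.
V_GS = 0.54 + 1.66 = 2.2 V.

V_GS = 2.20 V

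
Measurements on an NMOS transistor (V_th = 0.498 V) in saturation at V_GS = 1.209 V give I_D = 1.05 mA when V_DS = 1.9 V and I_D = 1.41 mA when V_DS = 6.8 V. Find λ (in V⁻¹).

λ = 0.0807 V⁻¹

With V_GS fixed, I_D ∝ (1 + λ V_DS) in saturation, so I_D2/I_D1 = (1 + λ V_DS2)/(1 + λ V_DS1).
1.41/1.05 = 1.343 = (1 + 6.8 λ)/(1 + 1.9 λ).
Solving: λ (I_D1 V_DS2 − I_D2 V_DS1) = I_D2 − I_D1, so λ = (1.41 − 1.05) / (1.05 × 6.8 − 1.41 × 1.9) = 0.36 / 4.46 = 0.0807 V⁻¹.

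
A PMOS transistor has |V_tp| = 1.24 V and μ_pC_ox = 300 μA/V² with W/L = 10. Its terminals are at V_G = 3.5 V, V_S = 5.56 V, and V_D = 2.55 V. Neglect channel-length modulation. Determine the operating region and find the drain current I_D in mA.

Saturation; I_D = 1.01 mA

V_SG = V_S − V_G = 5.56 − 3.5 = 2.06 V; V_SD = V_S − V_D = 5.56 − 2.55 = 3.01 V.
k_p = μ_pC_ox · (W/L) = 3 mA/V².
V_ov = V_SG − |V_tp| = 2.06 − 1.24 = 0.82 V.
Since V_SD = 3.01 V ≥ V_ov = 0.82 V, the device is in saturation.
I_D = ½ k_p V_ov² = 0.5 × 3 × 0.82² = 1.01 mA.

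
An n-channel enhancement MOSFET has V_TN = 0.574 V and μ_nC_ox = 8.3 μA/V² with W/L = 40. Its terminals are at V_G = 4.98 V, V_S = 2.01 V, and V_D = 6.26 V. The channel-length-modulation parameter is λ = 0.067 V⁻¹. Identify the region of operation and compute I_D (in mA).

Saturation; I_D = 1.22 mA

V_GS = V_G − V_S = 4.98 − 2.01 = 2.97 V; V_DS = V_D − V_S = 6.26 − 2.01 = 4.25 V.
k_n = μ_nC_ox · (W/L) = 0.332 mA/V².
V_ov = V_GS − V_TN = 2.97 − 0.574 = 2.4 V.
Since V_DS = 4.25 V ≥ V_ov = 2.4 V, the device is in saturation.
I_D = ½ k_n V_ov² (1 + λ V_DS) = 0.5 × 0.332 × 2.4² × (1 + 0.067 × 4.25) = 1.22 mA.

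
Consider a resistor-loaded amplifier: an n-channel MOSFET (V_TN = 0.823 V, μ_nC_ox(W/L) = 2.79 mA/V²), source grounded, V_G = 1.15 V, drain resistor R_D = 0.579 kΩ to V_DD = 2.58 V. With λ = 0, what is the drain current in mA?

I_D = 0.149 mA

V_GS = V_G = 1.15 V, so V_ov = 1.15 − 0.823 = 0.327 V.
Assume saturation: I_D = ½ k_n V_ov² = 0.5 × 2.79 × 0.327² = 0.149 mA, giving V_DS = V_DD − I_D R_D = 2.58 − 0.149 × 0.579 = 2.49 V.
V_DS = 2.49 V ≥ V_ov = 0.327 V, confirming saturation.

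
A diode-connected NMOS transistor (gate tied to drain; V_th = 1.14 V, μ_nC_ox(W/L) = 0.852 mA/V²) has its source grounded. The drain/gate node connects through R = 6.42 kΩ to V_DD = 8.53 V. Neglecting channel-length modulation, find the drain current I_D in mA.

I_D = 0.922 mA

With gate tied to drain, V_GS = V_DS ≥ V_GS − V_th, so the device is in saturation.
KCL at the drain: ½ k_n (V_GS − V_th)² = (V_DD − V_GS)/R.
Let x = V_GS − 1.14. Then 2.73 x² + x − 7.39 = 0, giving x = 1.47 V (positive root), so V_GS = 2.61 V.
I_D = (V_DD − V_GS)/R = (8.53 − 2.61) / 6.42 = 0.922 mA.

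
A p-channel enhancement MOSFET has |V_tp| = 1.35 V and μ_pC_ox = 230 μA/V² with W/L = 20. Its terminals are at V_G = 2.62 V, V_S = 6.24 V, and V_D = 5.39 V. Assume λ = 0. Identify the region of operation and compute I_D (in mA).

V_SG = V_S − V_G = 6.24 − 2.62 = 3.62 V; V_SD = V_S − V_D = 6.24 − 5.39 = 0.85 V.
k_p = μ_pC_ox · (W/L) = 4.6 mA/V².
V_ov = V_SG − |V_tp| = 3.62 − 1.35 = 2.27 V.
Since V_SD = 0.85 V < V_ov = 2.27 V, the device is in the triode region.
I_D = k_p [V_ov · V_SD − ½ V_SD²] = 4.6 × [2.27 × 0.85 − 0.5 × 0.85²] = 7.21 mA.

Triode; I_D = 7.21 mA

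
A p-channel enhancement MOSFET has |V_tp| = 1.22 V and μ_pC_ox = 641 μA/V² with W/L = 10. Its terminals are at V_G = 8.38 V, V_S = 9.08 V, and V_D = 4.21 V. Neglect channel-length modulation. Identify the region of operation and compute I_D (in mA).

V_SG = V_S − V_G = 9.08 − 8.38 = 0.7 V; V_SD = V_S − V_D = 9.08 − 4.21 = 4.87 V.
V_SG = 0.7 V < |V_tp| = 1.22 V, so the transistor is in cutoff.

Cutoff; I_D = 0 mA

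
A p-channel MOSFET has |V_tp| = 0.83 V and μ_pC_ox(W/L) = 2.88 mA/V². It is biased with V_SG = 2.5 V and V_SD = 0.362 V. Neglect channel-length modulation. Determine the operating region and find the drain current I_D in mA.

V_ov = V_SG − |V_tp| = 2.5 − 0.83 = 1.67 V.
Since V_SD = 0.362 V < V_ov = 1.67 V, the device is in the triode region.
I_D = k_p [V_ov · V_SD − ½ V_SD²] = 2.88 × [1.67 × 0.362 − 0.5 × 0.362²] = 1.55 mA.

Triode; I_D = 1.55 mA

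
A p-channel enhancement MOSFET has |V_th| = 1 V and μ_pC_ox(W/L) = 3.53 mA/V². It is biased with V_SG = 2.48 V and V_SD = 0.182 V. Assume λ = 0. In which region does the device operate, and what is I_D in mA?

Triode; I_D = 0.892 mA

V_ov = V_SG − |V_th| = 2.48 − 1 = 1.48 V.
Since V_SD = 0.182 V < V_ov = 1.48 V, the device is in the triode region.
I_D = k_p [V_ov · V_SD − ½ V_SD²] = 3.53 × [1.48 × 0.182 − 0.5 × 0.182²] = 0.892 mA.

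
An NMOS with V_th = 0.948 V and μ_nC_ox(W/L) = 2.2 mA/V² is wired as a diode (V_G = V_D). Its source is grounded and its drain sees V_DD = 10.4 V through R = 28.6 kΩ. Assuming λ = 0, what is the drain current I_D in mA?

I_D = 0.312 mA

With gate tied to drain, V_GS = V_DS ≥ V_GS − V_th, so the device is in saturation.
KCL at the drain: ½ k_n (V_GS − V_th)² = (V_DD − V_GS)/R.
Let x = V_GS − 0.948. Then 31.5 x² + x − 9.452 = 0, giving x = 0.532 V (positive root), so V_GS = 1.48 V.
I_D = (V_DD − V_GS)/R = (10.4 − 1.48) / 28.6 = 0.312 mA.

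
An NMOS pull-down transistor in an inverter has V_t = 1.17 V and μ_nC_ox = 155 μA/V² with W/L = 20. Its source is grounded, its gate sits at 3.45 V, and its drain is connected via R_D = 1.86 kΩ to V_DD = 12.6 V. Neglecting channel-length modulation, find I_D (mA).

I_D = 6.15 mA

V_GS = V_G = 3.45 V, so V_ov = 3.45 − 1.17 = 2.28 V.
k_n = μ_nC_ox · (W/L) = 3.1 mA/V².
Assume saturation: I_D = ½ k_n V_ov² = 0.5 × 3.1 × 2.28² = 8.06 mA, giving V_DS = V_DD − I_D R_D = 12.6 − 8.06 × 1.86 = -2.39 V.
But -2.39 V < V_ov = 2.28 V, so the device is actually in triode.
In triode I_D = k_n[V_ov V_DS − ½ V_DS²] and I_D = (V_DD − V_DS)/R_D. Equating: 2.88 V_DS² − 14.15 V_DS + 12.6 = 0, giving V_DS = 1.17 V (the root below V_ov).
I_D = (12.6 − 1.17) / 1.86 = 6.15 mA.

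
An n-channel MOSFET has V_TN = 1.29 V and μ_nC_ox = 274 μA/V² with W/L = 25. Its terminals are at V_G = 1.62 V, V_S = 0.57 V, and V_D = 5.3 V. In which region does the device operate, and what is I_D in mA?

V_GS = V_G − V_S = 1.62 − 0.57 = 1.05 V; V_DS = V_D − V_S = 5.3 − 0.57 = 4.73 V.
V_GS = 1.05 V < V_TN = 1.29 V, so the transistor is in cutoff.

Cutoff; I_D = 0 mA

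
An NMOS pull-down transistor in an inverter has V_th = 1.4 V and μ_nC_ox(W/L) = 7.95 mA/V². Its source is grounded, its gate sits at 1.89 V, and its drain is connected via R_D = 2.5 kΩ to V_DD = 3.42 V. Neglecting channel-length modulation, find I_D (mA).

I_D = 0.954 mA

V_GS = V_G = 1.89 V, so V_ov = 1.89 − 1.4 = 0.49 V.
Assume saturation: I_D = ½ k_n V_ov² = 0.5 × 7.95 × 0.49² = 0.954 mA, giving V_DS = V_DD − I_D R_D = 3.42 − 0.954 × 2.5 = 1.03 V.
V_DS = 1.03 V ≥ V_ov = 0.49 V, confirming saturation.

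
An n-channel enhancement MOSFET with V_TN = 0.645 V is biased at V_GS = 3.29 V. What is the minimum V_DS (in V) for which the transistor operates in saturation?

V_DS,sat = 2.65 V

The boundary between triode and saturation is V_DS = V_GS − V_TN = V_ov.
V_ov = 3.29 − 0.645 = 2.65 V.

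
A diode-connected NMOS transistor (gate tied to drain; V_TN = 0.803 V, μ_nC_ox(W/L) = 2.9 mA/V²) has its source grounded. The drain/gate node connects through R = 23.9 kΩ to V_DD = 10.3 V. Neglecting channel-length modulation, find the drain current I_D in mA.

With gate tied to drain, V_GS = V_DS ≥ V_GS − V_TN, so the device is in saturation.
KCL at the drain: ½ k_n (V_GS − V_TN)² = (V_DD − V_GS)/R.
Let x = V_GS − 0.803. Then 34.7 x² + x − 9.497 = 0, giving x = 0.509 V (positive root), so V_GS = 1.31 V.
I_D = (V_DD − V_GS)/R = (10.3 − 1.31) / 23.9 = 0.376 mA.

I_D = 0.376 mA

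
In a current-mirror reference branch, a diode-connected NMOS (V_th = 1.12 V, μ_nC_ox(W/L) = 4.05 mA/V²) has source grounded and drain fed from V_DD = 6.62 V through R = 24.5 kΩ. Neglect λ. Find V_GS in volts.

With gate tied to drain, V_GS = V_DS ≥ V_GS − V_th, so the device is in saturation.
KCL at the drain: ½ k_n (V_GS − V_th)² = (V_DD − V_GS)/R.
Let x = V_GS − 1.12. Then 49.6 x² + x − 5.5 = 0, giving x = 0.323 V (positive root), so V_GS = 1.44 V.
I_D = (V_DD − V_GS)/R = (6.62 − 1.44) / 24.5 = 0.211 mA.

V_GS = 1.44 V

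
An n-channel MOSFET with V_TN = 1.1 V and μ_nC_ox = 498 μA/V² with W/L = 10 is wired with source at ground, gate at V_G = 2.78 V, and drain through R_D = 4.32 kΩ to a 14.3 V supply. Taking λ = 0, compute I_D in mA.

V_GS = V_G = 2.78 V, so V_ov = 2.78 − 1.1 = 1.68 V.
k_n = μ_nC_ox · (W/L) = 4.98 mA/V².
Assume saturation: I_D = ½ k_n V_ov² = 0.5 × 4.98 × 1.68² = 7.03 mA, giving V_DS = V_DD − I_D R_D = 14.3 − 7.03 × 4.32 = -16.1 V.
But -16.1 V < V_ov = 1.68 V, so the device is actually in triode.
In triode I_D = k_n[V_ov V_DS − ½ V_DS²] and I_D = (V_DD − V_DS)/R_D. Equating: 10.8 V_DS² − 37.14 V_DS + 14.3 = 0, giving V_DS = 0.441 V (the root below V_ov).
I_D = (14.3 − 0.441) / 4.32 = 3.21 mA.

I_D = 3.21 mA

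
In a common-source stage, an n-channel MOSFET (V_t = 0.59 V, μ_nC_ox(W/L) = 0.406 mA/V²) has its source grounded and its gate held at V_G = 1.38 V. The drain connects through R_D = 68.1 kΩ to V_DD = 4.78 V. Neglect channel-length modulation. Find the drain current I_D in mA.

I_D = 0.0666 mA

V_GS = V_G = 1.38 V, so V_ov = 1.38 − 0.59 = 0.79 V.
Assume saturation: I_D = ½ k_n V_ov² = 0.5 × 0.406 × 0.79² = 0.127 mA, giving V_DS = V_DD − I_D R_D = 4.78 − 0.127 × 68.1 = -3.85 V.
But -3.85 V < V_ov = 0.79 V, so the device is actually in triode.
In triode I_D = k_n[V_ov V_DS − ½ V_DS²] and I_D = (V_DD − V_DS)/R_D. Equating: 13.8 V_DS² − 22.84 V_DS + 4.78 = 0, giving V_DS = 0.246 V (the root below V_ov).
I_D = (4.78 − 0.246) / 68.1 = 0.0666 mA.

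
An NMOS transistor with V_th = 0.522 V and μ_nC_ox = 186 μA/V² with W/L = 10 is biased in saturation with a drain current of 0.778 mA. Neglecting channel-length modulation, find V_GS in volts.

k_n = μ_nC_ox · (W/L) = 1.86 mA/V².
In saturation I_D = ½ k_n (V_GS − V_th)², so V_GS − V_th = √(2 I_D / k_n) = √(2 × 0.778 / 1.86) = 0.915 V.
V_GS = 0.522 + 0.915 = 1.44 V.

V_GS = 1.44 V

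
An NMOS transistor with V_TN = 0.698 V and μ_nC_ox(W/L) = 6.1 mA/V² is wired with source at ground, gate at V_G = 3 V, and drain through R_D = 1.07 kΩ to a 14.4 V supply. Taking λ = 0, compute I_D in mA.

I_D = 12.4 mA

V_GS = V_G = 3 V, so V_ov = 3 − 0.698 = 2.3 V.
Assume saturation: I_D = ½ k_n V_ov² = 0.5 × 6.1 × 2.3² = 16.2 mA, giving V_DS = V_DD − I_D R_D = 14.4 − 16.2 × 1.07 = -2.89 V.
But -2.89 V < V_ov = 2.3 V, so the device is actually in triode.
In triode I_D = k_n[V_ov V_DS − ½ V_DS²] and I_D = (V_DD − V_DS)/R_D. Equating: 3.26 V_DS² − 16.03 V_DS + 14.4 = 0, giving V_DS = 1.18 V (the root below V_ov).
I_D = (14.4 − 1.18) / 1.07 = 12.4 mA.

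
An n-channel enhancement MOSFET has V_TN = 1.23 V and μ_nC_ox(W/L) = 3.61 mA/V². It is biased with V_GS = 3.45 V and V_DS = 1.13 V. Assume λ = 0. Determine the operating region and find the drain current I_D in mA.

Triode; I_D = 6.75 mA

V_ov = V_GS − V_TN = 3.45 − 1.23 = 2.22 V.
Since V_DS = 1.13 V < V_ov = 2.22 V, the device is in the triode region.
I_D = k_n [V_ov · V_DS − ½ V_DS²] = 3.61 × [2.22 × 1.13 − 0.5 × 1.13²] = 6.75 mA.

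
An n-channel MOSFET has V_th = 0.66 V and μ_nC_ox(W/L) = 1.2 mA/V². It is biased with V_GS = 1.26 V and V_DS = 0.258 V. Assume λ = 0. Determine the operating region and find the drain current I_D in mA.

Triode; I_D = 0.146 mA

V_ov = V_GS − V_th = 1.26 − 0.66 = 0.6 V.
Since V_DS = 0.258 V < V_ov = 0.6 V, the device is in the triode region.
I_D = k_n [V_ov · V_DS − ½ V_DS²] = 1.2 × [0.6 × 0.258 − 0.5 × 0.258²] = 0.146 mA.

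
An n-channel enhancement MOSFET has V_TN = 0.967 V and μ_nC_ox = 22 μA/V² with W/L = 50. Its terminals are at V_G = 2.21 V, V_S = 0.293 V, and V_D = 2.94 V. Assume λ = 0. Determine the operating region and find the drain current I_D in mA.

V_GS = V_G − V_S = 2.21 − 0.293 = 1.92 V; V_DS = V_D − V_S = 2.94 − 0.293 = 2.65 V.
k_n = μ_nC_ox · (W/L) = 1.1 mA/V².
V_ov = V_GS − V_TN = 1.92 − 0.967 = 0.95 V.
Since V_DS = 2.65 V ≥ V_ov = 0.95 V, the device is in saturation.
I_D = ½ k_n V_ov² = 0.5 × 1.1 × 0.95² = 0.496 mA.

Saturation; I_D = 0.496 mA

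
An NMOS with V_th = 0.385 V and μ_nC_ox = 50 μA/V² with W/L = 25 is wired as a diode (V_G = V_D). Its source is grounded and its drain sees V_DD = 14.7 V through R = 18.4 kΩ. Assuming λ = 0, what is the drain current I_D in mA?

With gate tied to drain, V_GS = V_DS ≥ V_GS − V_th, so the device is in saturation.
k_n = μ_nC_ox · (W/L) = 1.25 mA/V².
KCL at the drain: ½ k_n (V_GS − V_th)² = (V_DD − V_GS)/R.
Let x = V_GS − 0.385. Then 11.5 x² + x − 14.31 = 0, giving x = 1.07 V (positive root), so V_GS = 1.46 V.
I_D = (V_DD − V_GS)/R = (14.7 − 1.46) / 18.4 = 0.72 mA.

I_D = 0.720 mA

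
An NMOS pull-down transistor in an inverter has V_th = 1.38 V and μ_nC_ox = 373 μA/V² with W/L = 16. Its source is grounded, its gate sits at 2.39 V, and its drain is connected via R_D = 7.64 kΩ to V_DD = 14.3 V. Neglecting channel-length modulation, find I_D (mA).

V_GS = V_G = 2.39 V, so V_ov = 2.39 − 1.38 = 1.01 V.
k_n = μ_nC_ox · (W/L) = 5.968 mA/V².
Assume saturation: I_D = ½ k_n V_ov² = 0.5 × 5.968 × 1.01² = 3.04 mA, giving V_DS = V_DD − I_D R_D = 14.3 − 3.04 × 7.64 = -8.96 V.
But -8.96 V < V_ov = 1.01 V, so the device is actually in triode.
In triode I_D = k_n[V_ov V_DS − ½ V_DS²] and I_D = (V_DD − V_DS)/R_D. Equating: 22.8 V_DS² − 47.05 V_DS + 14.3 = 0, giving V_DS = 0.37 V (the root below V_ov).
I_D = (14.3 − 0.37) / 7.64 = 1.82 mA.

I_D = 1.82 mA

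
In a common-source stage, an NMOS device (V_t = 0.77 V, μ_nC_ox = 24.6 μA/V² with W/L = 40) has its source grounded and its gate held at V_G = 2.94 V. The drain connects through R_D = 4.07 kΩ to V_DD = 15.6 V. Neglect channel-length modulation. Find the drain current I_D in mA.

I_D = 2.32 mA

V_GS = V_G = 2.94 V, so V_ov = 2.94 − 0.77 = 2.17 V.
k_n = μ_nC_ox · (W/L) = 0.984 mA/V².
Assume saturation: I_D = ½ k_n V_ov² = 0.5 × 0.984 × 2.17² = 2.32 mA, giving V_DS = V_DD − I_D R_D = 15.6 − 2.32 × 4.07 = 6.17 V.
V_DS = 6.17 V ≥ V_ov = 2.17 V, confirming saturation.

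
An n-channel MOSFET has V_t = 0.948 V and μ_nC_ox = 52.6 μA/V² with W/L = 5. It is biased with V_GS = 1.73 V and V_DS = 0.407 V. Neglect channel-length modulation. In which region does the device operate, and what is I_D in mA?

Triode; I_D = 0.0619 mA

k_n = μ_nC_ox · (W/L) = 0.263 mA/V².
V_ov = V_GS − V_t = 1.73 − 0.948 = 0.782 V.
Since V_DS = 0.407 V < V_ov = 0.782 V, the device is in the triode region.
I_D = k_n [V_ov · V_DS − ½ V_DS²] = 0.263 × [0.782 × 0.407 − 0.5 × 0.407²] = 0.0619 mA.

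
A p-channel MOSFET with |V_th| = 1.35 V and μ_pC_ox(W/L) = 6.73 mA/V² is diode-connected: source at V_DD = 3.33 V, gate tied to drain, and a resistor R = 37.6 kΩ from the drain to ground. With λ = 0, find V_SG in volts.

With gate tied to drain, V_SG = V_SD ≥ V_SG − |V_th|, so the device is in saturation.
KCL at the drain: ½ k_p (V_SG − |V_th|)² = (V_DD − V_SG)/R.
Let x = V_SG − 1.35. Then 127 x² + x − 1.98 = 0, giving x = 0.121 V (positive root), so V_SG = 1.47 V.
I_D = (V_DD − V_SG)/R = (3.33 − 1.47) / 37.6 = 0.0494 mA.

V_SG = 1.47 V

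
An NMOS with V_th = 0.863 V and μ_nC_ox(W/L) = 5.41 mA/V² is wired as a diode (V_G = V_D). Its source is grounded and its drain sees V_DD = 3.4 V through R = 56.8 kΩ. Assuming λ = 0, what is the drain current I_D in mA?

With gate tied to drain, V_GS = V_DS ≥ V_GS − V_th, so the device is in saturation.
KCL at the drain: ½ k_n (V_GS − V_th)² = (V_DD − V_GS)/R.
Let x = V_GS − 0.863. Then 154 x² + x − 2.537 = 0, giving x = 0.125 V (positive root), so V_GS = 0.988 V.
I_D = (V_DD − V_GS)/R = (3.4 − 0.988) / 56.8 = 0.0425 mA.

I_D = 0.0425 mA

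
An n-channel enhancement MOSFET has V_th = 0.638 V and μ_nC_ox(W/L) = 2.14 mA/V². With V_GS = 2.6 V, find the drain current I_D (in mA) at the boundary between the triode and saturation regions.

At the boundary V_DS = V_ov = V_GS − V_th = 2.6 − 0.638 = 1.96 V.
I_D = ½ k_n V_ov² = 0.5 × 2.14 × 1.96² = 4.12 mA.

I_D = 4.12 mA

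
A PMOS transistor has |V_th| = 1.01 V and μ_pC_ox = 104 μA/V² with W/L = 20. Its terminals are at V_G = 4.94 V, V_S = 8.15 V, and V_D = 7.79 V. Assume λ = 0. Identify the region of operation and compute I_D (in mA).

Triode; I_D = 1.51 mA

V_SG = V_S − V_G = 8.15 − 4.94 = 3.21 V; V_SD = V_S − V_D = 8.15 − 7.79 = 0.36 V.
k_p = μ_pC_ox · (W/L) = 2.08 mA/V².
V_ov = V_SG − |V_th| = 3.21 − 1.01 = 2.2 V.
Since V_SD = 0.36 V < V_ov = 2.2 V, the device is in the triode region.
I_D = k_p [V_ov · V_SD − ½ V_SD²] = 2.08 × [2.2 × 0.36 − 0.5 × 0.36²] = 1.51 mA.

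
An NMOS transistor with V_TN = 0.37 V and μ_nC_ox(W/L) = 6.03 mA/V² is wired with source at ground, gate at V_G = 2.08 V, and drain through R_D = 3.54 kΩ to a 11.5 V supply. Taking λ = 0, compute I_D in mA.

V_GS = V_G = 2.08 V, so V_ov = 2.08 − 0.37 = 1.71 V.
Assume saturation: I_D = ½ k_n V_ov² = 0.5 × 6.03 × 1.71² = 8.82 mA, giving V_DS = V_DD − I_D R_D = 11.5 − 8.82 × 3.54 = -19.7 V.
But -19.7 V < V_ov = 1.71 V, so the device is actually in triode.
In triode I_D = k_n[V_ov V_DS − ½ V_DS²] and I_D = (V_DD − V_DS)/R_D. Equating: 10.7 V_DS² − 37.5 V_DS + 11.5 = 0, giving V_DS = 0.339 V (the root below V_ov).
I_D = (11.5 − 0.339) / 3.54 = 3.15 mA.

I_D = 3.15 mA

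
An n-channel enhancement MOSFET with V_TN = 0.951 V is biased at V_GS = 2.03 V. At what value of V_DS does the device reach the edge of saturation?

The boundary between triode and saturation is V_DS = V_GS − V_TN = V_ov.
V_ov = 2.03 − 0.951 = 1.08 V.

V_DS,sat = 1.08 V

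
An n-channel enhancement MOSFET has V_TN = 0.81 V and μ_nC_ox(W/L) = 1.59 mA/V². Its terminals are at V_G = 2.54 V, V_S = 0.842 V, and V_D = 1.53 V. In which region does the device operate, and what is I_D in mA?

V_GS = V_G − V_S = 2.54 − 0.842 = 1.7 V; V_DS = V_D − V_S = 1.53 − 0.842 = 0.688 V.
V_ov = V_GS − V_TN = 1.7 − 0.81 = 0.888 V.
Since V_DS = 0.688 V < V_ov = 0.888 V, the device is in the triode region.
I_D = k_n [V_ov · V_DS − ½ V_DS²] = 1.59 × [0.888 × 0.688 − 0.5 × 0.688²] = 0.595 mA.

Triode; I_D = 0.595 mA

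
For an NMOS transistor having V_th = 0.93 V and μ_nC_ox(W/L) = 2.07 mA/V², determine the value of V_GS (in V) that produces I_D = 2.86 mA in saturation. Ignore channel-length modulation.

In saturation I_D = ½ k_n (V_GS − V_th)², so V_GS − V_th = √(2 I_D / k_n) = √(2 × 2.86 / 2.07) = 1.66 V.
V_GS = 0.93 + 1.66 = 2.59 V.

V_GS = 2.59 V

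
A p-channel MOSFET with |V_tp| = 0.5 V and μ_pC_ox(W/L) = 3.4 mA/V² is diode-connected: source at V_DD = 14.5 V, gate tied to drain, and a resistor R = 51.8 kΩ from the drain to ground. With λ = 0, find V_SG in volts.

With gate tied to drain, V_SG = V_SD ≥ V_SG − |V_tp|, so the device is in saturation.
KCL at the drain: ½ k_p (V_SG − |V_tp|)² = (V_DD − V_SG)/R.
Let x = V_SG − 0.5. Then 88.1 x² + x − 14 = 0, giving x = 0.393 V (positive root), so V_SG = 0.893 V.
I_D = (V_DD − V_SG)/R = (14.5 − 0.893) / 51.8 = 0.263 mA.

V_SG = 0.893 V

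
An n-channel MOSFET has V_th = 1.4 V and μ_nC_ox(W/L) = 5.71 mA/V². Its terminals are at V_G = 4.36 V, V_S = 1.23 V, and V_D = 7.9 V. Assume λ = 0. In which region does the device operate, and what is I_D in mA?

Saturation; I_D = 8.54 mA

V_GS = V_G − V_S = 4.36 − 1.23 = 3.13 V; V_DS = V_D − V_S = 7.9 − 1.23 = 6.67 V.
V_ov = V_GS − V_th = 3.13 − 1.4 = 1.73 V.
Since V_DS = 6.67 V ≥ V_ov = 1.73 V, the device is in saturation.
I_D = ½ k_n V_ov² = 0.5 × 5.71 × 1.73² = 8.54 mA.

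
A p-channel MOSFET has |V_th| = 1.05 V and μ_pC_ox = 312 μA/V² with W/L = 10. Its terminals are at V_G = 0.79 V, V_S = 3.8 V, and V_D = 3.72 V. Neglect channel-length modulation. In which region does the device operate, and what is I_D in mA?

V_SG = V_S − V_G = 3.8 − 0.79 = 3.01 V; V_SD = V_S − V_D = 3.8 − 3.72 = 0.08 V.
k_p = μ_pC_ox · (W/L) = 3.12 mA/V².
V_ov = V_SG − |V_th| = 3.01 − 1.05 = 1.96 V.
Since V_SD = 0.08 V < V_ov = 1.96 V, the device is in the triode region.
I_D = k_p [V_ov · V_SD − ½ V_SD²] = 3.12 × [1.96 × 0.08 − 0.5 × 0.08²] = 0.479 mA.

Triode; I_D = 0.479 mA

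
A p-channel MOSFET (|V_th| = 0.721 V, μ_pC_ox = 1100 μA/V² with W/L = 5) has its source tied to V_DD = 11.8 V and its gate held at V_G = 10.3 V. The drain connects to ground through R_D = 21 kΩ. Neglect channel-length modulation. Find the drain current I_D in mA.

V_SG = V_DD − V_G = 11.8 − 10.3 = 1.5 V, so V_ov = 1.5 − 0.721 = 0.779 V.
k_p = μ_pC_ox · (W/L) = 5.5 mA/V².
Assume saturation: I_D = ½ k_p V_ov² = 0.5 × 5.5 × 0.779² = 1.67 mA, giving V_SD = V_DD − I_D R_D = 11.8 − 1.67 × 21 = -23.2 V.
But -23.2 V < V_ov = 0.779 V, so the device is actually in triode.
In triode I_D = k_p[V_ov V_SD − ½ V_SD²] and I_D = (V_DD − V_SD)/R_D. Equating: 57.8 V_SD² − 90.97 V_SD + 11.8 = 0, giving V_SD = 0.143 V (the root below V_ov).
I_D = (11.8 − 0.143) / 21 = 0.555 mA.

I_D = 0.555 mA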